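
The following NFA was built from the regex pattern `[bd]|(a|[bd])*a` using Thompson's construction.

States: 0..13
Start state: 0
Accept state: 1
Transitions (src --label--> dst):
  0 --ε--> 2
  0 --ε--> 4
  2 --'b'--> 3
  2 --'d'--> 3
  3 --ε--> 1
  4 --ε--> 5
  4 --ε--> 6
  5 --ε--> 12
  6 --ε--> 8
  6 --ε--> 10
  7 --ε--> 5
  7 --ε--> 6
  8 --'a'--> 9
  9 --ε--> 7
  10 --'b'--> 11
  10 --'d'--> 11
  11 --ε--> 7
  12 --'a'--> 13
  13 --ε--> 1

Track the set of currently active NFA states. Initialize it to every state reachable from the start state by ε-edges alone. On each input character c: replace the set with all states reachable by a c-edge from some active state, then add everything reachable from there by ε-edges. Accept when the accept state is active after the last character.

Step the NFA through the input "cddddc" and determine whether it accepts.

Answer: REJECT

Trace:
S₀ = ε-closure({0}) = {0,2,4,5,6,8,10,12}
'c' @ 1: {}  — state set empty
rest 'ddddc' ignored (set empty)
end set {} — state 1 not in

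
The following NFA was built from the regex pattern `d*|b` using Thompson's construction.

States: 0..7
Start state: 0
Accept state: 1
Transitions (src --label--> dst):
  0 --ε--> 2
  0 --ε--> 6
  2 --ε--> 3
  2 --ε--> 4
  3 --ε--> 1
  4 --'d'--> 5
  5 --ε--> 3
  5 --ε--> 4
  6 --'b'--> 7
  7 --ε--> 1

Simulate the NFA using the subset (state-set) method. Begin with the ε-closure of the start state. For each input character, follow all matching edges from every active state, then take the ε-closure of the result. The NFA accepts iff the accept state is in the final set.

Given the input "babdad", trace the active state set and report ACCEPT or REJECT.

start: ε-closure({0}) = {0,1,2,3,4,6}
'b' @ 1: {1,7}  [accepting]
'a' @ 2: {}  — dead — no transitions
rest 'bdad' ignored (set empty)
final: {}; accept 1 not in set

Answer: REJECT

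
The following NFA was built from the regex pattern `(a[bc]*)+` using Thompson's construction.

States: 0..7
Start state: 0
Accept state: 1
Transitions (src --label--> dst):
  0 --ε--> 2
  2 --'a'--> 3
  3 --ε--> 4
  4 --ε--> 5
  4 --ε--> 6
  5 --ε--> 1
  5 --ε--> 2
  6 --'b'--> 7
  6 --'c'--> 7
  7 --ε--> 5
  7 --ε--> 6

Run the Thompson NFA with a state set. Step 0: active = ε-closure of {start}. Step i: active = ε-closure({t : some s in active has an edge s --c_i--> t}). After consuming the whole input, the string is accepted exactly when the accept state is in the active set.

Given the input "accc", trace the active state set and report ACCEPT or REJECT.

Answer: ACCEPT

Steps:
start: ε-closure({0}) = {0,2}
'a' @ 1: {1,2,3,4,5,6}  ✓accept
'c' @ 2: {1,2,5,6,7}  ✓accept
'c' @ 3: {1,2,5,6,7}  ✓accept
'c' @ 4: {1,2,5,6,7}  ✓accept
after full input: {1,2,5,6,7}  (accept=1 in)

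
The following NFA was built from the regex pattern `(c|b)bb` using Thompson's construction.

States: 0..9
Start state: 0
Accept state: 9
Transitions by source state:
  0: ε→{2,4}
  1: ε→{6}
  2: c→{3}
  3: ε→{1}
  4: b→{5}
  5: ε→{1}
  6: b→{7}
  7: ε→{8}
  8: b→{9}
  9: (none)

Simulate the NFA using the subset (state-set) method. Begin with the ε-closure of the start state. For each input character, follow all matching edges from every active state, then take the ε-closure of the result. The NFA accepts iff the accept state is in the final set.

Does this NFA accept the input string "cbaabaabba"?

S₀ = ε-closure({0}) = {0,2,4}
'c' @ 1: {1,3,6}
'b' @ 2: {7,8}
'a' @ 3: {}  — state set empty
rest 'abaabba' ignored (set empty)
after full input: {}  (accept=9 not in)

Answer: REJECT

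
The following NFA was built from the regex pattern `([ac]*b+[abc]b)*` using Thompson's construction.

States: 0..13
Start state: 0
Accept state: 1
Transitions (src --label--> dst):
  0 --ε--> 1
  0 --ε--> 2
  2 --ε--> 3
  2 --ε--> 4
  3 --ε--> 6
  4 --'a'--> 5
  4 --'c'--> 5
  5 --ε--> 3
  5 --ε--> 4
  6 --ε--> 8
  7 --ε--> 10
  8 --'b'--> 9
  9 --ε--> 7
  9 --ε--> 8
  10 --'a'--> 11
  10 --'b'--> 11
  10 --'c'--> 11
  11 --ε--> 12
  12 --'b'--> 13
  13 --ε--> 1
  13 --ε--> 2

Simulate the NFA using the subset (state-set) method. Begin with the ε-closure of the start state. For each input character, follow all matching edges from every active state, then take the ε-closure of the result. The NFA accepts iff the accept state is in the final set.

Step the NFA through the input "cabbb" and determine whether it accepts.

start: ε-closure({0}) = {0,1,2,3,4,6,8}
'c' @ 1: {3,4,5,6,8}
'a' @ 2: {3,4,5,6,8}
'b' @ 3: {7,8,9,10}
'b' @ 4: {7,8,9,10,11,12}
'b' @ 5: {1,2,3,4,6,7,8,9,10,11,12,13}  (accept∈set)
after full input: {1,2,3,4,6,7,8,9,10,11,12,13}  (accept=1 in)

Answer: ACCEPT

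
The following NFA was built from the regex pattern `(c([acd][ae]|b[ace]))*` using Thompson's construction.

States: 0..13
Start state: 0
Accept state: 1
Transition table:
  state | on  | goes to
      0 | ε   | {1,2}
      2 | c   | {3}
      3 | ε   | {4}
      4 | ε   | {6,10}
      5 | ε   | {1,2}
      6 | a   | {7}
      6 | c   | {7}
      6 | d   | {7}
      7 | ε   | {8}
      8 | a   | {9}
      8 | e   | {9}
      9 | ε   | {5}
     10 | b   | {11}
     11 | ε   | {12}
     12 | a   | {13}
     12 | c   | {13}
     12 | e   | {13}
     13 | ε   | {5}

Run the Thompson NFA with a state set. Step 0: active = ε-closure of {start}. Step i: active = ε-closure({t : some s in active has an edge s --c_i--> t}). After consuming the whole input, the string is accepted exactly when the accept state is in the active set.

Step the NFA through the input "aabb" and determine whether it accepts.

Answer: REJECT

Derivation:
S₀ = ε-closure({0}) = {0,1,2}
'a' @ 1: {}  — dead — no transitions
rest 'abb' ignored (set empty)
final: {}; accept 1 not in set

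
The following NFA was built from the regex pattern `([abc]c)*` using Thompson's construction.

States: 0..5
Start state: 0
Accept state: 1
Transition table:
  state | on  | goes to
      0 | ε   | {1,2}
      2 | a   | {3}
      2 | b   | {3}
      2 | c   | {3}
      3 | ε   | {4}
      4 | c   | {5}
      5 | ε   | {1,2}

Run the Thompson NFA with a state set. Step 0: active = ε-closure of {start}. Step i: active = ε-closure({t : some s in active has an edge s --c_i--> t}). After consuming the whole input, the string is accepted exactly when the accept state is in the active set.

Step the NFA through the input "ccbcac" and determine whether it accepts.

start: ε-closure({0}) = {0,1,2}
'c' @ 1: {3,4}
'c' @ 2: {1,2,5}  [accepting]
'b' @ 3: {3,4}
'c' @ 4: {1,2,5}  [accepting]
'a' @ 5: {3,4}
'c' @ 6: {1,2,5}  [accepting]
after full input: {1,2,5}  (accept=1 in)

Answer: ACCEPT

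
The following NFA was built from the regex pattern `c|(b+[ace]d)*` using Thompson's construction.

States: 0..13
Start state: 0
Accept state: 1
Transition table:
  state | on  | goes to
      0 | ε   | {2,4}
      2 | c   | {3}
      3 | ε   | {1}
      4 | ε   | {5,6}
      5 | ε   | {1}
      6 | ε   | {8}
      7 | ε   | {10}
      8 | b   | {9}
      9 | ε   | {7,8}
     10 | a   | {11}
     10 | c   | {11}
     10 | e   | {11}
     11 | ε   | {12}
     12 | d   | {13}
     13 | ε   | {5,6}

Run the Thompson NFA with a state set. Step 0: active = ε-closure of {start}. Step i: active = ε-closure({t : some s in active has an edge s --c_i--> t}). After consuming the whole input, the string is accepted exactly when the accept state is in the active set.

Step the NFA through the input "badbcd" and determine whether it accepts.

Answer: ACCEPT

Steps:
initial (ε-close {0}): {0,1,2,4,5,6,8}
'b' @ 1: {7,8,9,10}
'a' @ 2: {11,12}
'd' @ 3: {1,5,6,8,13}  (accept∈set)
'b' @ 4: {7,8,9,10}
'c' @ 5: {11,12}
'd' @ 6: {1,5,6,8,13}  (accept∈set)
final: {1,5,6,8,13}; accept 1 in set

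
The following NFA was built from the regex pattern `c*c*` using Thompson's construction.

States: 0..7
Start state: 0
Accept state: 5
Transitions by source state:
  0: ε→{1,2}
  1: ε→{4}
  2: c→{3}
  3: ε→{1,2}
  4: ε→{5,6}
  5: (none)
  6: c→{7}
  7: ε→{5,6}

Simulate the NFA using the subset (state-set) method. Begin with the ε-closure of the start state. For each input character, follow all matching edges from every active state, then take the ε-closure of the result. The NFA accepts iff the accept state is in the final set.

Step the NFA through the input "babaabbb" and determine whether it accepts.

Answer: REJECT

Derivation:
initial (ε-close {0}): {0,1,2,4,5,6}
'b' @ 1: {}  — state set empty
rest 'abaabbb' ignored (set empty)
after full input: {}  (accept=5 not in)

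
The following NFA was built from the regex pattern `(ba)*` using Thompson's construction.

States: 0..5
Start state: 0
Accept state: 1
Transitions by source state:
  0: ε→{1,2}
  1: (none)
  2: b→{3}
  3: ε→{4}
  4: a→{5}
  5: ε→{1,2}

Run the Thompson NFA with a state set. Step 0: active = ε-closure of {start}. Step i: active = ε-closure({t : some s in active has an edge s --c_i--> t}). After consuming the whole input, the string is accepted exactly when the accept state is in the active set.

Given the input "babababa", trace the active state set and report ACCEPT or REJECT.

Answer: ACCEPT

Steps:
initial (ε-close {0}): {0,1,2}
'b' @ 1: {3,4}
'a' @ 2: {1,2,5}  ✓accept
'b' @ 3: {3,4}
'a' @ 4: {1,2,5}  ✓accept
'b' @ 5: {3,4}
'a' @ 6: {1,2,5}  ✓accept
'b' @ 7: {3,4}
'a' @ 8: {1,2,5}  ✓accept
after full input: {1,2,5}  (accept=1 in)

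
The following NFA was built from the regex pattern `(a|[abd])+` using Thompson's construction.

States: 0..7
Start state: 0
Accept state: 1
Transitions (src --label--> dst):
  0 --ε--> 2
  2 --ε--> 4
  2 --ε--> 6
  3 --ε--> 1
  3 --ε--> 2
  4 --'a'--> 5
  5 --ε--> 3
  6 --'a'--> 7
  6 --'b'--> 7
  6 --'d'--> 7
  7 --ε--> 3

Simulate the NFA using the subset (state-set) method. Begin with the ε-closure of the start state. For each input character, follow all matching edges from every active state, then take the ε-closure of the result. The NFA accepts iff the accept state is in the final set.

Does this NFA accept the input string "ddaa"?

S₀ = ε-closure({0}) = {0,2,4,6}
'd' @ 1: {1,2,3,4,6,7}  (accept∈set)
'd' @ 2: {1,2,3,4,6,7}  (accept∈set)
'a' @ 3: {1,2,3,4,5,6,7}  (accept∈set)
'a' @ 4: {1,2,3,4,5,6,7}  (accept∈set)
final: {1,2,3,4,5,6,7}; accept 1 in set

Answer: ACCEPT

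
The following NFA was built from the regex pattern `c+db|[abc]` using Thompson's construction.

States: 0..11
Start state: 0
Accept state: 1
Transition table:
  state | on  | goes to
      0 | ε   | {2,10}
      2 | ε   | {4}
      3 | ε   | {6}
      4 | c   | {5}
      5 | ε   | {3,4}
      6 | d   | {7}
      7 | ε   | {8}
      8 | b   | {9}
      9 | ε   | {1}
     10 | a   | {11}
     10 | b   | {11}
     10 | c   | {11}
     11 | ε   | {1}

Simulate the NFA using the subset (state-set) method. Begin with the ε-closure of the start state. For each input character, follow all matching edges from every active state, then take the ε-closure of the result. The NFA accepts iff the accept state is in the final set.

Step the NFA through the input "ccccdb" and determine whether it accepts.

Answer: ACCEPT

Steps:
start: ε-closure({0}) = {0,2,4,10}
'c' @ 1: {1,3,4,5,6,11}  ✓accept
'c' @ 2: {3,4,5,6}
'c' @ 3: {3,4,5,6}
'c' @ 4: {3,4,5,6}
'd' @ 5: {7,8}
'b' @ 6: {1,9}  ✓accept
end set {1,9} — state 1 in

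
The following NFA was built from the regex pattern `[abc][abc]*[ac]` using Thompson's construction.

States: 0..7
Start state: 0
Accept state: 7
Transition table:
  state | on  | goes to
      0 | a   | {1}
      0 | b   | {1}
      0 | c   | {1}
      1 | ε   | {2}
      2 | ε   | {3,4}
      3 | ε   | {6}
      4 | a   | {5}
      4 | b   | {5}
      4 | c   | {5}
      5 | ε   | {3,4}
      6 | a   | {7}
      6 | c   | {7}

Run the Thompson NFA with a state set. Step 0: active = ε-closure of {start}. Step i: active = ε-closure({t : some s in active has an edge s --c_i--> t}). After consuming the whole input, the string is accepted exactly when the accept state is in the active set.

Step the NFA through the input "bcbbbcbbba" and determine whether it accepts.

Answer: ACCEPT

Derivation:
start: ε-closure({0}) = {0}
'b' @ 1: {1,2,3,4,6}
'c' @ 2: {3,4,5,6,7}  (accept∈set)
'b' @ 3: {3,4,5,6}
'b' @ 4: {3,4,5,6}
'b' @ 5: {3,4,5,6}
'c' @ 6: {3,4,5,6,7}  (accept∈set)
'b' @ 7: {3,4,5,6}
'b' @ 8: {3,4,5,6}
'b' @ 9: {3,4,5,6}
'a' @ 10: {3,4,5,6,7}  (accept∈set)
end set {3,4,5,6,7} — state 7 in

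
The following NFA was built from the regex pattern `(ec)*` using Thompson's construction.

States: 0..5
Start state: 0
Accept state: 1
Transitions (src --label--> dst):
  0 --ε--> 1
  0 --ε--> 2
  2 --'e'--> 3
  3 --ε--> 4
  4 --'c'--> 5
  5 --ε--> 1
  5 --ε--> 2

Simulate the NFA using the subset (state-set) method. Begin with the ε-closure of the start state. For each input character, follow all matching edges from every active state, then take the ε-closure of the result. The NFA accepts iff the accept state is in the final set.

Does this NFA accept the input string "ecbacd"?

initial (ε-close {0}): {0,1,2}
'e' @ 1: {3,4}
'c' @ 2: {1,2,5}  [accepting]
'b' @ 3: {}  — dead — no transitions
rest 'acd' ignored (set empty)
end set {} — state 1 not in

Answer: REJECT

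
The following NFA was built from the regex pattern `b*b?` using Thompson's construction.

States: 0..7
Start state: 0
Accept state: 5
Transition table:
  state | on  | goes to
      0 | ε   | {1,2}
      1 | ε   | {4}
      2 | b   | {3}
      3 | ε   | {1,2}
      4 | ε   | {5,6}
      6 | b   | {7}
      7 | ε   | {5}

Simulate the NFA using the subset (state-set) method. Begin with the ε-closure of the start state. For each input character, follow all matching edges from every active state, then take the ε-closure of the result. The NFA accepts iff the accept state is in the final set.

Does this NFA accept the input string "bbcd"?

Answer: REJECT

Derivation:
initial (ε-close {0}): {0,1,2,4,5,6}
'b' @ 1: {1,2,3,4,5,6,7}  (accept∈set)
'b' @ 2: {1,2,3,4,5,6,7}  (accept∈set)
'c' @ 3: {}  — dead — no transitions
rest 'd' ignored (set empty)
final: {}; accept 5 not in set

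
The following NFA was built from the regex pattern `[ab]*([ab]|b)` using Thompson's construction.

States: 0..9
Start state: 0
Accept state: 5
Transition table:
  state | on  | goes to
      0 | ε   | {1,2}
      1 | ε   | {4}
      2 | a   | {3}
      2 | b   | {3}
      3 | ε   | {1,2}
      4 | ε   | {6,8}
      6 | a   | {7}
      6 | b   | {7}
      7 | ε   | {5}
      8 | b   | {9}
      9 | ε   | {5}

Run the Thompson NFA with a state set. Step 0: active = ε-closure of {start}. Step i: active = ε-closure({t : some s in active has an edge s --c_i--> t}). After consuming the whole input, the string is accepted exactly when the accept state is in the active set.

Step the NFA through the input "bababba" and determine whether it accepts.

Answer: ACCEPT

Derivation:
initial (ε-close {0}): {0,1,2,4,6,8}
'b' @ 1: {1,2,3,4,5,6,7,8,9}  (accept∈set)
'a' @ 2: {1,2,3,4,5,6,7,8}  (accept∈set)
'b' @ 3: {1,2,3,4,5,6,7,8,9}  (accept∈set)
'a' @ 4: {1,2,3,4,5,6,7,8}  (accept∈set)
'b' @ 5: {1,2,3,4,5,6,7,8,9}  (accept∈set)
'b' @ 6: {1,2,3,4,5,6,7,8,9}  (accept∈set)
'a' @ 7: {1,2,3,4,5,6,7,8}  (accept∈set)
final: {1,2,3,4,5,6,7,8}; accept 5 in set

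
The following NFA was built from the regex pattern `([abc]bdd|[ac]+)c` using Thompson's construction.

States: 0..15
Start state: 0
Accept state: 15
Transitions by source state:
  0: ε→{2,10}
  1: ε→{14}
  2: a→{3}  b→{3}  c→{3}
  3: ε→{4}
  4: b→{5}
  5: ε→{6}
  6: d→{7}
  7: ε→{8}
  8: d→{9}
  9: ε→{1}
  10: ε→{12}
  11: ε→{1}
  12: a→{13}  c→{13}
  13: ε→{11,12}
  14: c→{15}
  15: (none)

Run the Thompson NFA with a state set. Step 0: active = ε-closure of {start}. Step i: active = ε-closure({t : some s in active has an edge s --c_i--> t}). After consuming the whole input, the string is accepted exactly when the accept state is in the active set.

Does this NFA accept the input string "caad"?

Answer: REJECT

Derivation:
start: ε-closure({0}) = {0,2,10,12}
'c' @ 1: {1,3,4,11,12,13,14}
'a' @ 2: {1,11,12,13,14}
'a' @ 3: {1,11,12,13,14}
'd' @ 4: {}  — state set empty
after full input: {}  (accept=15 not in)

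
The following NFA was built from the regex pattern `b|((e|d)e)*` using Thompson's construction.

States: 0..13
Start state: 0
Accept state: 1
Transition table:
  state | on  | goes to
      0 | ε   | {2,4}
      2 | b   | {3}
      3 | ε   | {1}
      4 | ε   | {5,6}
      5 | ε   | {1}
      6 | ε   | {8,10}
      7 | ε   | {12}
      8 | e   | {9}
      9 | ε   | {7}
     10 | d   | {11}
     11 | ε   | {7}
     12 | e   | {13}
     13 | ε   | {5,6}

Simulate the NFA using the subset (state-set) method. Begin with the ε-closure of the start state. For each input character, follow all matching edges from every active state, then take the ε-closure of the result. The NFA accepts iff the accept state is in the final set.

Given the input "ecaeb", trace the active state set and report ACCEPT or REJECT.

Answer: REJECT

Steps:
S₀ = ε-closure({0}) = {0,1,2,4,5,6,8,10}
'e' @ 1: {7,9,12}
'c' @ 2: {}  — no active states
rest 'aeb' ignored (set empty)
end set {} — state 1 not in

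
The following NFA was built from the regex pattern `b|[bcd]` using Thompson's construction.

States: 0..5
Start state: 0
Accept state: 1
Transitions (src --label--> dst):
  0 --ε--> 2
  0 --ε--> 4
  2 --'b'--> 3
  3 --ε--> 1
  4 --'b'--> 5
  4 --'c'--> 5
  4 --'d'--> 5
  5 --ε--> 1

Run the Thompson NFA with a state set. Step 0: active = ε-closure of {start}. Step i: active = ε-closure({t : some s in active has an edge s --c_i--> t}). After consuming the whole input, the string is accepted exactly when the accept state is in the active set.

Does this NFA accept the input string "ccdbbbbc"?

S₀ = ε-closure({0}) = {0,2,4}
'c' @ 1: {1,5}  (accept∈set)
'c' @ 2: {}  — state set empty
rest 'dbbbbc' ignored (set empty)
after full input: {}  (accept=1 not in)

Answer: REJECT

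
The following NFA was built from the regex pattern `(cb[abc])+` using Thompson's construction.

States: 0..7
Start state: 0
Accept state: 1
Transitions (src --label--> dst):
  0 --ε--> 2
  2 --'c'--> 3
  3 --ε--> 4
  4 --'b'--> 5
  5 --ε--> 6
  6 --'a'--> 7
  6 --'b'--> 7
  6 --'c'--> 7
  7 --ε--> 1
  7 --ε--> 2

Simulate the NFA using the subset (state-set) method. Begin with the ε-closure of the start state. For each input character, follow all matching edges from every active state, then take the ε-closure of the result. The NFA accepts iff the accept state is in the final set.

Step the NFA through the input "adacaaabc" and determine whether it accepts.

initial (ε-close {0}): {0,2}
'a' @ 1: {}  — dead — no transitions
rest 'dacaaabc' ignored (set empty)
final: {}; accept 1 not in set

Answer: REJECT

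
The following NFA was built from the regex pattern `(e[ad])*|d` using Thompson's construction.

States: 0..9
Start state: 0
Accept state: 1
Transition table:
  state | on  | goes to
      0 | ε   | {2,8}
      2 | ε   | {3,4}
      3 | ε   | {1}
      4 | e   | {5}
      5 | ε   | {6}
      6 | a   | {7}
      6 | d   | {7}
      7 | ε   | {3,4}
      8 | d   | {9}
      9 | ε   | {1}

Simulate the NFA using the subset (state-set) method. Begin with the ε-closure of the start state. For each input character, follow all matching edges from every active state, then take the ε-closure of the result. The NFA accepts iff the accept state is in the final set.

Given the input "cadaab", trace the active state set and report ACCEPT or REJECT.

initial (ε-close {0}): {0,1,2,3,4,8}
'c' @ 1: {}  — state set empty
rest 'adaab' ignored (set empty)
after full input: {}  (accept=1 not in)

Answer: REJECT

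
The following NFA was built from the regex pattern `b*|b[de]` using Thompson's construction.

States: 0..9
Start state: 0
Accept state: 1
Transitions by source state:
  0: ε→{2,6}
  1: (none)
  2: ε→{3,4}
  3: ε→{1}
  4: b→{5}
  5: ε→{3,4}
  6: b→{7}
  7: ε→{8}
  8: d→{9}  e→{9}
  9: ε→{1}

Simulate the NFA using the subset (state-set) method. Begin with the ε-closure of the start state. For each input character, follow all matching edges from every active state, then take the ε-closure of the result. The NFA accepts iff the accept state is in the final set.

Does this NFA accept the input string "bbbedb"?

initial (ε-close {0}): {0,1,2,3,4,6}
'b' @ 1: {1,3,4,5,7,8}  [accepting]
'b' @ 2: {1,3,4,5}  [accepting]
'b' @ 3: {1,3,4,5}  [accepting]
'e' @ 4: {}  — no active states
rest 'db' ignored (set empty)
after full input: {}  (accept=1 not in)

Answer: REJECT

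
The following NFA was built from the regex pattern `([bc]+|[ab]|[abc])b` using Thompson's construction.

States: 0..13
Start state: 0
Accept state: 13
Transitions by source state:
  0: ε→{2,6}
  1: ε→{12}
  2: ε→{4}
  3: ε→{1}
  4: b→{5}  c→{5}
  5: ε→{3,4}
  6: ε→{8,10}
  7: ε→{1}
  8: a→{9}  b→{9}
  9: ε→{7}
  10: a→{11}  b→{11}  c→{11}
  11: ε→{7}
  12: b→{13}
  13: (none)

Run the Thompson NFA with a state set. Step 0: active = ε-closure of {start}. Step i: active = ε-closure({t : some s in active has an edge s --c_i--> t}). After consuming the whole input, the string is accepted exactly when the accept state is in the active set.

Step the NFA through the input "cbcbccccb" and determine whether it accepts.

Answer: ACCEPT

Trace:
start: ε-closure({0}) = {0,2,4,6,8,10}
'c' @ 1: {1,3,4,5,7,11,12}
'b' @ 2: {1,3,4,5,12,13}  (accept∈set)
'c' @ 3: {1,3,4,5,12}
'b' @ 4: {1,3,4,5,12,13}  (accept∈set)
'c' @ 5: {1,3,4,5,12}
'c' @ 6: {1,3,4,5,12}
'c' @ 7: {1,3,4,5,12}
'c' @ 8: {1,3,4,5,12}
'b' @ 9: {1,3,4,5,12,13}  (accept∈set)
final: {1,3,4,5,12,13}; accept 13 in set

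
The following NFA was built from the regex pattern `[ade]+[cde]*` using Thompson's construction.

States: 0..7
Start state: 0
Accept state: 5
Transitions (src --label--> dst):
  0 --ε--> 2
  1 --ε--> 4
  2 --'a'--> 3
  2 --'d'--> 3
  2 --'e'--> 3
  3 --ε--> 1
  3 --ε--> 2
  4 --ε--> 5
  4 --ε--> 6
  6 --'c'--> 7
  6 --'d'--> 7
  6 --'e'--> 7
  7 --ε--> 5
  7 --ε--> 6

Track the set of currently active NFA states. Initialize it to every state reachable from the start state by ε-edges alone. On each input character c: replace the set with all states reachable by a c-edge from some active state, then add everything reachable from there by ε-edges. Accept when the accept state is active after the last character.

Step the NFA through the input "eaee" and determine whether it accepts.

start: ε-closure({0}) = {0,2}
'e' @ 1: {1,2,3,4,5,6}  (accept∈set)
'a' @ 2: {1,2,3,4,5,6}  (accept∈set)
'e' @ 3: {1,2,3,4,5,6,7}  (accept∈set)
'e' @ 4: {1,2,3,4,5,6,7}  (accept∈set)
end set {1,2,3,4,5,6,7} — state 5 in

Answer: ACCEPT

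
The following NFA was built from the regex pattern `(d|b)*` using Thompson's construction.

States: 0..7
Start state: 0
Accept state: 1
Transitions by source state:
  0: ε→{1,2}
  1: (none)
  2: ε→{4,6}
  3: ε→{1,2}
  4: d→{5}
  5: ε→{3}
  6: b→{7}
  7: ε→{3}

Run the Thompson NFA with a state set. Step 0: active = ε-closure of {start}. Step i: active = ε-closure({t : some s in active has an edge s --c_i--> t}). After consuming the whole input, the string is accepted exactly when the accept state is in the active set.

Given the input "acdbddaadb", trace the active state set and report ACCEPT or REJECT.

Answer: REJECT

Derivation:
start: ε-closure({0}) = {0,1,2,4,6}
'a' @ 1: {}  — dead — no transitions
rest 'cdbddaadb' ignored (set empty)
after full input: {}  (accept=1 not in)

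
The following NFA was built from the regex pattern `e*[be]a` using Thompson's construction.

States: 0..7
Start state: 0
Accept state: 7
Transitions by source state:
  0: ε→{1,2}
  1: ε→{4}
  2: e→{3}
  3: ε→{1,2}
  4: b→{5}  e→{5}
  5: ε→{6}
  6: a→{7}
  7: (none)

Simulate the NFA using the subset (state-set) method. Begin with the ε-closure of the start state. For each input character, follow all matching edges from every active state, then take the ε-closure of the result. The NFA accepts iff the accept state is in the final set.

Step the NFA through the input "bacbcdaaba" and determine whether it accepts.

initial (ε-close {0}): {0,1,2,4}
'b' @ 1: {5,6}
'a' @ 2: {7}  [accepting]
'c' @ 3: {}  — no active states
rest 'bcdaaba' ignored (set empty)
end set {} — state 7 not in

Answer: REJECT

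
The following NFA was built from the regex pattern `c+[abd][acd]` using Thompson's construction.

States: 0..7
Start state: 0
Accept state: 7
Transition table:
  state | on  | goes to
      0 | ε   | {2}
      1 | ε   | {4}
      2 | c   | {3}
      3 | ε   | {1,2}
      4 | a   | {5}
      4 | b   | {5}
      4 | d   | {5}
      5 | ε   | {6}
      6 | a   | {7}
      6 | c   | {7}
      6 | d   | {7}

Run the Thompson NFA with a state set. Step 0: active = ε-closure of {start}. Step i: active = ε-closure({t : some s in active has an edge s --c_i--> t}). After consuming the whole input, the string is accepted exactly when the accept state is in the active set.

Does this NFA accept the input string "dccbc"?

start: ε-closure({0}) = {0,2}
'd' @ 1: {}  — no active states
rest 'ccbc' ignored (set empty)
after full input: {}  (accept=7 not in)

Answer: REJECT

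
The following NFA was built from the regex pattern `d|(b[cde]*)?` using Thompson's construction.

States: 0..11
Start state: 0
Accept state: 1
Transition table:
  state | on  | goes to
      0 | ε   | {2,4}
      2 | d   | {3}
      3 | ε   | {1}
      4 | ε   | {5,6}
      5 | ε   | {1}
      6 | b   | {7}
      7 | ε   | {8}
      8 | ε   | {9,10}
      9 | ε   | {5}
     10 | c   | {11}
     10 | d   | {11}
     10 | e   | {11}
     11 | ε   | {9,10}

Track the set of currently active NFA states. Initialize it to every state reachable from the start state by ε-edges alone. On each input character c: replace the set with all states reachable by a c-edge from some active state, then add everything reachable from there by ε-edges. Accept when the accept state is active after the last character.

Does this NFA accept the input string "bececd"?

S₀ = ε-closure({0}) = {0,1,2,4,5,6}
'b' @ 1: {1,5,7,8,9,10}  ✓accept
'e' @ 2: {1,5,9,10,11}  ✓accept
'c' @ 3: {1,5,9,10,11}  ✓accept
'e' @ 4: {1,5,9,10,11}  ✓accept
'c' @ 5: {1,5,9,10,11}  ✓accept
'd' @ 6: {1,5,9,10,11}  ✓accept
end set {1,5,9,10,11} — state 1 in

Answer: ACCEPT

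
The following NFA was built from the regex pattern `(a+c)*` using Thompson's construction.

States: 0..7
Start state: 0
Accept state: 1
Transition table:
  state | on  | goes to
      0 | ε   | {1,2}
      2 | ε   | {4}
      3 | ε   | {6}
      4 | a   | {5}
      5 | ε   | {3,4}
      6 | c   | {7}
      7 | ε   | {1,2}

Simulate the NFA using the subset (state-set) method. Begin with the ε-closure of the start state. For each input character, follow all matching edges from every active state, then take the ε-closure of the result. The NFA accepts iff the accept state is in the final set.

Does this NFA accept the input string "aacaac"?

S₀ = ε-closure({0}) = {0,1,2,4}
'a' @ 1: {3,4,5,6}
'a' @ 2: {3,4,5,6}
'c' @ 3: {1,2,4,7}  ✓accept
'a' @ 4: {3,4,5,6}
'a' @ 5: {3,4,5,6}
'c' @ 6: {1,2,4,7}  ✓accept
after full input: {1,2,4,7}  (accept=1 in)

Answer: ACCEPT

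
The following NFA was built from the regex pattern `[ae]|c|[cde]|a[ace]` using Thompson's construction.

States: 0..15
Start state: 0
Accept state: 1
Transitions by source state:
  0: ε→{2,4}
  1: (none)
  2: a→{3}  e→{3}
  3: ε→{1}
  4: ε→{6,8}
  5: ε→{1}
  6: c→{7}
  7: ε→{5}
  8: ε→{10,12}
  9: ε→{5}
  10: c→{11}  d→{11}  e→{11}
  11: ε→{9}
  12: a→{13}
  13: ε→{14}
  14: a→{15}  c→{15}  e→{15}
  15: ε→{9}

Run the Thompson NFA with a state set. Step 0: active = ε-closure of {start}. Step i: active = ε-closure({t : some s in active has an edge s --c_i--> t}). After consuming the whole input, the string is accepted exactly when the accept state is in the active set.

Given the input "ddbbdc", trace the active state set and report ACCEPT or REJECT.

Answer: REJECT

Steps:
S₀ = ε-closure({0}) = {0,2,4,6,8,10,12}
'd' @ 1: {1,5,9,11}  ✓accept
'd' @ 2: {}  — dead — no transitions
rest 'bbdc' ignored (set empty)
end set {} — state 1 not in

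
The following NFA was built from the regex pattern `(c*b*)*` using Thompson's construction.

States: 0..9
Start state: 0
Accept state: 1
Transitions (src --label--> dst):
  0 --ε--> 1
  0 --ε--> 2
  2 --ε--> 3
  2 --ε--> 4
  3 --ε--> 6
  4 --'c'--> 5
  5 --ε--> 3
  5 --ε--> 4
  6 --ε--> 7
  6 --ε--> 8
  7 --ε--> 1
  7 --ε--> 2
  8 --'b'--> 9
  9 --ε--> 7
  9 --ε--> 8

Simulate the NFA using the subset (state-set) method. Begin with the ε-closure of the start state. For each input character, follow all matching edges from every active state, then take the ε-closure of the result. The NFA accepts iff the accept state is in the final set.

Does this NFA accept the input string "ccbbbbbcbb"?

start: ε-closure({0}) = {0,1,2,3,4,6,7,8}
'c' @ 1: {1,2,3,4,5,6,7,8}  [accepting]
'c' @ 2: {1,2,3,4,5,6,7,8}  [accepting]
'b' @ 3: {1,2,3,4,6,7,8,9}  [accepting]
'b' @ 4: {1,2,3,4,6,7,8,9}  [accepting]
'b' @ 5: {1,2,3,4,6,7,8,9}  [accepting]
'b' @ 6: {1,2,3,4,6,7,8,9}  [accepting]
'b' @ 7: {1,2,3,4,6,7,8,9}  [accepting]
'c' @ 8: {1,2,3,4,5,6,7,8}  [accepting]
'b' @ 9: {1,2,3,4,6,7,8,9}  [accepting]
'b' @ 10: {1,2,3,4,6,7,8,9}  [accepting]
after full input: {1,2,3,4,6,7,8,9}  (accept=1 in)

Answer: ACCEPT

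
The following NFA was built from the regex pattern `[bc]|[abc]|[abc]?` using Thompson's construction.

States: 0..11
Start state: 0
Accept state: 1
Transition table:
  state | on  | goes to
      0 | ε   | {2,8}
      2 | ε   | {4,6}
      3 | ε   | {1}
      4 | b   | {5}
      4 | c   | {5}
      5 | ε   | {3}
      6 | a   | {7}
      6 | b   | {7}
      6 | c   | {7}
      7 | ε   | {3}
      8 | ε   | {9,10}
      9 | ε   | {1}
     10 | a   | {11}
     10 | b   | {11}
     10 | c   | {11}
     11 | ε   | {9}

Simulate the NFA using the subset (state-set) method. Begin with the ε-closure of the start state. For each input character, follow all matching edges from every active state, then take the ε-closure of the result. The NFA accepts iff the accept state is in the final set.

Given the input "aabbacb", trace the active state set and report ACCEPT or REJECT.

Answer: REJECT

Derivation:
initial (ε-close {0}): {0,1,2,4,6,8,9,10}
'a' @ 1: {1,3,7,9,11}  [accepting]
'a' @ 2: {}  — state set empty
rest 'bbacb' ignored (set empty)
after full input: {}  (accept=1 not in)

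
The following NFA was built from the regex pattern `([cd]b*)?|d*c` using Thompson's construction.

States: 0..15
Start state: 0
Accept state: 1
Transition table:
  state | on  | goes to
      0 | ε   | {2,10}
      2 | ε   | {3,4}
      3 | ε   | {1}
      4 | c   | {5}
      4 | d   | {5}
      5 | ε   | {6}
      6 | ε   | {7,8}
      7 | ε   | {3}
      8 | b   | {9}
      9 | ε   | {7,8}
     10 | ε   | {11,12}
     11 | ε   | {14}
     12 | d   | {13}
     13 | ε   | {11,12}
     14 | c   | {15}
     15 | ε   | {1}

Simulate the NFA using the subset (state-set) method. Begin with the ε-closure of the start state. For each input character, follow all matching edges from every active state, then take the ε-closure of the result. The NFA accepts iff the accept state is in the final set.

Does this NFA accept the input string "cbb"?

Answer: ACCEPT

Steps:
initial (ε-close {0}): {0,1,2,3,4,10,11,12,14}
'c' @ 1: {1,3,5,6,7,8,15}  (accept∈set)
'b' @ 2: {1,3,7,8,9}  (accept∈set)
'b' @ 3: {1,3,7,8,9}  (accept∈set)
end set {1,3,7,8,9} — state 1 in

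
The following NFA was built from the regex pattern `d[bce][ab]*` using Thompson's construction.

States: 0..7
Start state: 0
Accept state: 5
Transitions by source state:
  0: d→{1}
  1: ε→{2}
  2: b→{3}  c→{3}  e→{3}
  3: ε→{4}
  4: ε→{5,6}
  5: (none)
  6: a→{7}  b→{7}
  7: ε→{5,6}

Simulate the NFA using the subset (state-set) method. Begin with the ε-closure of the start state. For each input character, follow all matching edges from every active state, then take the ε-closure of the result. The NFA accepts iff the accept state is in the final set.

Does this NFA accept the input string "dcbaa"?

Answer: ACCEPT

Steps:
initial (ε-close {0}): {0}
'd' @ 1: {1,2}
'c' @ 2: {3,4,5,6}  [accepting]
'b' @ 3: {5,6,7}  [accepting]
'a' @ 4: {5,6,7}  [accepting]
'a' @ 5: {5,6,7}  [accepting]
end set {5,6,7} — state 5 in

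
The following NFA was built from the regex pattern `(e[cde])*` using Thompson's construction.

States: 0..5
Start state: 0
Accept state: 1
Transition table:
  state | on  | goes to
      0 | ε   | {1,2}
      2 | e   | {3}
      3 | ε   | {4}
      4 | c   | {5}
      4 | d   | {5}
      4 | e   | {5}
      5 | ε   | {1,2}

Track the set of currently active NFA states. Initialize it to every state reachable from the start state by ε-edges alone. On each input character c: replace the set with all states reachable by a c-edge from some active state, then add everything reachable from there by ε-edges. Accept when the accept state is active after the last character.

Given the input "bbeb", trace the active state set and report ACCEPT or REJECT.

S₀ = ε-closure({0}) = {0,1,2}
'b' @ 1: {}  — state set empty
rest 'beb' ignored (set empty)
after full input: {}  (accept=1 not in)

Answer: REJECT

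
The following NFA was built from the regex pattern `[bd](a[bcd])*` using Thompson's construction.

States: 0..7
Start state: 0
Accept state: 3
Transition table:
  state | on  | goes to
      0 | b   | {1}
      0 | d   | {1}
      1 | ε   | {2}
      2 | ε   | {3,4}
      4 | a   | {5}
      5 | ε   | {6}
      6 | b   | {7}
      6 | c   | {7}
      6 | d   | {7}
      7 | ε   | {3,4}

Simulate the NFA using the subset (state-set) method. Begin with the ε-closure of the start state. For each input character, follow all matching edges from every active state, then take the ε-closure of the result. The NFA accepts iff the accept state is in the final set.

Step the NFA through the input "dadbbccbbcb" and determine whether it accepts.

initial (ε-close {0}): {0}
'd' @ 1: {1,2,3,4}  [accepting]
'a' @ 2: {5,6}
'd' @ 3: {3,4,7}  [accepting]
'b' @ 4: {}  — state set empty
rest 'bccbbcb' ignored (set empty)
end set {} — state 3 not in

Answer: REJECT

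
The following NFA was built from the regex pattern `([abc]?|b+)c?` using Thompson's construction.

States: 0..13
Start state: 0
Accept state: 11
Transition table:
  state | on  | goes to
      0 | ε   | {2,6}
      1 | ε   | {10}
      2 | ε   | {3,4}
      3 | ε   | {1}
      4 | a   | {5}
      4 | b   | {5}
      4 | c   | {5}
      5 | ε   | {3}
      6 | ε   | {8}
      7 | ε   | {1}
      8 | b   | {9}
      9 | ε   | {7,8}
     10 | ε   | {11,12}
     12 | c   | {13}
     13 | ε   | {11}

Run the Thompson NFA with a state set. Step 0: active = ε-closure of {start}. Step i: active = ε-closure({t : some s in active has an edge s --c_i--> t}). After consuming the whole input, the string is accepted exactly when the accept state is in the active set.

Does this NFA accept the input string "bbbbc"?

Answer: ACCEPT

Trace:
S₀ = ε-closure({0}) = {0,1,2,3,4,6,8,10,11,12}
'b' @ 1: {1,3,5,7,8,9,10,11,12}  ✓accept
'b' @ 2: {1,7,8,9,10,11,12}  ✓accept
'b' @ 3: {1,7,8,9,10,11,12}  ✓accept
'b' @ 4: {1,7,8,9,10,11,12}  ✓accept
'c' @ 5: {11,13}  ✓accept
after full input: {11,13}  (accept=11 in)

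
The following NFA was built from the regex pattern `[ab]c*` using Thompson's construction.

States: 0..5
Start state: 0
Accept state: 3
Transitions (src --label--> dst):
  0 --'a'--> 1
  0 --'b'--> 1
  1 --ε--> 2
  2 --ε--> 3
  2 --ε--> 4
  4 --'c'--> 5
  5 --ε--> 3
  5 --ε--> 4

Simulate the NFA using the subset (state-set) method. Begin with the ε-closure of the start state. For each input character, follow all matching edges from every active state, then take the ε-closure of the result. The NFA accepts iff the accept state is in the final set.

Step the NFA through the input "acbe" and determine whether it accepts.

Answer: REJECT

Trace:
initial (ε-close {0}): {0}
'a' @ 1: {1,2,3,4}  ✓accept
'c' @ 2: {3,4,5}  ✓accept
'b' @ 3: {}  — state set empty
rest 'e' ignored (set empty)
final: {}; accept 3 not in set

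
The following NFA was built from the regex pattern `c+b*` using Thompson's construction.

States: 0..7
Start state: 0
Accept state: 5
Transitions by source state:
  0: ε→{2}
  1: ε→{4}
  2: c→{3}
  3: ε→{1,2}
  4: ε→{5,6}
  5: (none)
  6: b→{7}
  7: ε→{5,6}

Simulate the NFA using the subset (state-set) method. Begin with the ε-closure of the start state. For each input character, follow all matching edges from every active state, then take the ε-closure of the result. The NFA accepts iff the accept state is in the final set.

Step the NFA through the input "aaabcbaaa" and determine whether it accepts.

initial (ε-close {0}): {0,2}
'a' @ 1: {}  — dead — no transitions
rest 'aabcbaaa' ignored (set empty)
final: {}; accept 5 not in set

Answer: REJECT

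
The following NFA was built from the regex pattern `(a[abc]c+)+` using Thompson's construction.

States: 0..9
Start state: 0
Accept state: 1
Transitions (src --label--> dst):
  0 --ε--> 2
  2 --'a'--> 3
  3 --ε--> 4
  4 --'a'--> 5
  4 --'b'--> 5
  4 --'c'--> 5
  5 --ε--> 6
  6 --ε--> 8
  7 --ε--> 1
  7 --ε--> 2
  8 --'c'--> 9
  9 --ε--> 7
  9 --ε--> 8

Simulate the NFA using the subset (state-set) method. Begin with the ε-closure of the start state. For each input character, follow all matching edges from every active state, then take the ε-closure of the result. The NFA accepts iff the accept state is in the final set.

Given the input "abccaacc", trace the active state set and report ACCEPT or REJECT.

S₀ = ε-closure({0}) = {0,2}
'a' @ 1: {3,4}
'b' @ 2: {5,6,8}
'c' @ 3: {1,2,7,8,9}  [accepting]
'c' @ 4: {1,2,7,8,9}  [accepting]
'a' @ 5: {3,4}
'a' @ 6: {5,6,8}
'c' @ 7: {1,2,7,8,9}  [accepting]
'c' @ 8: {1,2,7,8,9}  [accepting]
final: {1,2,7,8,9}; accept 1 in set

Answer: ACCEPT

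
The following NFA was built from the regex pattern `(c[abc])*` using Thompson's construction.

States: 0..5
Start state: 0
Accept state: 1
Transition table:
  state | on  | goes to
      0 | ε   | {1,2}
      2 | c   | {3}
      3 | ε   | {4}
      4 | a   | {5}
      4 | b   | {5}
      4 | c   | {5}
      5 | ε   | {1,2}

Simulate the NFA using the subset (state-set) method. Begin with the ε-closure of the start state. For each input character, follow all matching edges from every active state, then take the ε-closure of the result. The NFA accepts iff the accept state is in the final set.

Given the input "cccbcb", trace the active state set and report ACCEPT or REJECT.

start: ε-closure({0}) = {0,1,2}
'c' @ 1: {3,4}
'c' @ 2: {1,2,5}  [accepting]
'c' @ 3: {3,4}
'b' @ 4: {1,2,5}  [accepting]
'c' @ 5: {3,4}
'b' @ 6: {1,2,5}  [accepting]
end set {1,2,5} — state 1 in

Answer: ACCEPT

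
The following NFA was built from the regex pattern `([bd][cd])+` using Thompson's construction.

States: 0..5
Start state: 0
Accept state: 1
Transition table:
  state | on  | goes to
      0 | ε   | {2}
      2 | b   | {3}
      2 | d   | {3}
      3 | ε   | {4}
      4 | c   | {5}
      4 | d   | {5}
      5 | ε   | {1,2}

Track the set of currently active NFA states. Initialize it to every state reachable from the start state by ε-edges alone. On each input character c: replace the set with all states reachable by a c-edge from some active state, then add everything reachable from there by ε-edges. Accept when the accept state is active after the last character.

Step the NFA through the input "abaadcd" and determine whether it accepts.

Answer: REJECT

Derivation:
start: ε-closure({0}) = {0,2}
'a' @ 1: {}  — no active states
rest 'baadcd' ignored (set empty)
end set {} — state 1 not in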